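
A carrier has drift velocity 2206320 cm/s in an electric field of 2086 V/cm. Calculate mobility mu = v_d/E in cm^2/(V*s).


Step 1: mu = v_d / E
Step 2: mu = 2206320 / 2086
Step 3: mu = 1057.68 cm^2/(V*s)

1057.68


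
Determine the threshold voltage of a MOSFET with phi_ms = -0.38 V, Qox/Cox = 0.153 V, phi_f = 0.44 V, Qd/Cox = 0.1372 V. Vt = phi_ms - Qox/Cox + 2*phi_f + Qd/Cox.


Step 1: Vt = phi_ms - Qox/Cox + 2*phi_f + Qd/Cox
Step 2: Vt = -0.38 - 0.153 + 2*0.44 + 0.1372
Step 3: Vt = -0.38 - 0.153 + 0.88 + 0.1372
Step 4: Vt = 0.4842 V

0.4842


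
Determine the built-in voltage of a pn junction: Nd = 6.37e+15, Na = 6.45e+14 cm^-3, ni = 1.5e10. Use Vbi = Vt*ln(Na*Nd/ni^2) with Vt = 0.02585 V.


Step 1: Compute Na*Nd/ni^2 = 6.45e+14 * 6.37e+15 / (1.5e10)^2 = 1.8261e+10
Step 2: ln(1.8261e+10) = 23.6280
Step 3: Vbi = 0.02585 * 23.6280 = 0.611 V

0.611


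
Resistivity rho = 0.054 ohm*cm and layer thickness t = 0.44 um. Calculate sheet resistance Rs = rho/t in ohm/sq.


Step 1: Convert thickness to cm: t = 0.44 um = 4.4000e-05 cm
Step 2: Rs = rho / t = 0.054 / 4.4000e-05
Step 3: Rs = 1227.3 ohm/sq

1227.3


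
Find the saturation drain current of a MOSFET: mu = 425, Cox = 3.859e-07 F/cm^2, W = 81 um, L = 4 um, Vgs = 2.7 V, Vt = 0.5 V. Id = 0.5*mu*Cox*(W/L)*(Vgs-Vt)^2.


Step 1: Overdrive voltage Vov = Vgs - Vt = 2.7 - 0.5 = 2.2 V
Step 2: W/L = 81/4 = 20.25
Step 3: Id = 0.5 * 425 * 3.859e-07 * 20.25 * 2.2^2
Step 4: Id = 8.04e-03 A

8.04e-03


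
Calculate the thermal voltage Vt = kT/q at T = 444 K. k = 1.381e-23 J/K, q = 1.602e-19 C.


Step 1: kT = 1.381e-23 * 444 = 6.13164e-21 J
Step 2: Vt = kT/q = 6.13164e-21 / 1.602e-19
Step 3: Vt = 0.03827 V

0.03827


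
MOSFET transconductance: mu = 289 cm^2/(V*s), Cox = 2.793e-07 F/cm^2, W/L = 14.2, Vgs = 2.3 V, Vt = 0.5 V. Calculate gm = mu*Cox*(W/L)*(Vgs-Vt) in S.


Step 1: Vov = Vgs - Vt = 2.3 - 0.5 = 1.8 V
Step 2: gm = mu * Cox * (W/L) * Vov
Step 3: gm = 289 * 2.793e-07 * 14.2 * 1.8 = 2.06e-03 S

2.06e-03


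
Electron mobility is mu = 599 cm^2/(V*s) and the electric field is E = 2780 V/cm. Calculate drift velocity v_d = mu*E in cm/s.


Step 1: v_d = mu * E
Step 2: v_d = 599 * 2780 = 1665220
Step 3: v_d = 1.67e+06 cm/s

1.67e+06


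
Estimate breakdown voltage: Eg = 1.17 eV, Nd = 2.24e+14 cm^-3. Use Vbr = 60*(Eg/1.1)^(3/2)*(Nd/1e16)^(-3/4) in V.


Step 1: Eg/1.1 = 1.17/1.1 = 1.063636
Step 2: (Eg/1.1)^1.5 = 1.063636^1.5 = 1.096957
Step 3: (Nd/1e16)^(-0.75) = (0.0224)^(-0.75) = 17.270861
Step 4: Vbr = 60 * 1.096957 * 17.270861 = 1136.7 V

1136.7


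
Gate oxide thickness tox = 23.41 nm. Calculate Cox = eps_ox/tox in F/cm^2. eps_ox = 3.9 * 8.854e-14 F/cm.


Step 1: eps_ox = 3.9 * 8.854e-14 = 3.45306e-13 F/cm
Step 2: tox in cm = 23.41 nm * 1e-7 = 2.3410e-06 cm
Step 3: Cox = 3.45306e-13 / 2.3410e-06 = 1.48e-07 F/cm^2

1.48e-07


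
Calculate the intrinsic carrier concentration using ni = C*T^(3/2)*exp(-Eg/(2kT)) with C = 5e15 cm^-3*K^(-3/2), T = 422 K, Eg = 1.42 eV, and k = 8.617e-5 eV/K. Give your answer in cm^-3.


Step 1: Compute kT = 8.617e-5 * 422 = 0.03636374 eV
Step 2: Exponent = -Eg/(2kT) = -1.42/(2*0.03636374) = -19.52494
Step 3: T^(3/2) = 422^1.5 = 8668.99
Step 4: ni = 5e15 * 8668.99 * exp(-19.52494) = 1.44e+11 cm^-3

1.44e+11


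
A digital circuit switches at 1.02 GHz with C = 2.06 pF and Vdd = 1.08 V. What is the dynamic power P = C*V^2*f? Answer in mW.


Step 1: V^2 = 1.08^2 = 1.1664 V^2
Step 2: P = C*V^2*f = 2.06e-12 F * 1.1664 * 1.02e9 Hz
Step 3: P = 2.45083968e-03 W
Step 4: P = 2.451 mW

2.451


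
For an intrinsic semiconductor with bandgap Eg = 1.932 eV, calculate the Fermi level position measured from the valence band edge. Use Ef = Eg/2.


Step 1: For an intrinsic semiconductor, the Fermi level sits at midgap.
Step 2: Ef = Eg / 2 = 1.932 / 2 = 0.966 eV

0.966


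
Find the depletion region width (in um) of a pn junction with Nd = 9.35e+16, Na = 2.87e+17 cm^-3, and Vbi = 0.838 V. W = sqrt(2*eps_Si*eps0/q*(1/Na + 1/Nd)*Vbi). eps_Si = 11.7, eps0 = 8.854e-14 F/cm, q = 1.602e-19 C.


Step 1: 1/Na + 1/Nd = 1/2.87e+17 + 1/9.35e+16 = 1.41795e-17
Step 2: 2*eps*eps0/q = 2*11.7*8.854e-14/1.602e-19 = 1.293281e+07
Step 3: W^2 = 1.293281e+07 * 1.41795e-17 * 0.838 = 1.53673e-10
Step 4: W = sqrt(1.53673e-10) = 1.240e-05 cm = 0.124 um

0.124


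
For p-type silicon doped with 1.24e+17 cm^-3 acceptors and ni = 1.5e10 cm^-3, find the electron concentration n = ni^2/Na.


Step 1: Majority hole concentration p ≈ Na = 1.24e+17 cm^-3
Step 2: n = ni^2 / Na = (1.5e10)^2 / 1.24e+17
Step 3: n = 1.81e+03 cm^-3

1.81e+03


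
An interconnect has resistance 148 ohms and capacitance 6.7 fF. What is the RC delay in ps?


Step 1: tau = R * C
Step 2: tau = 148 * 6.7 fF = 148 * 6.7e-15 F
Step 3: tau = 9.916e-13 s = 0.9916 ps

0.9916


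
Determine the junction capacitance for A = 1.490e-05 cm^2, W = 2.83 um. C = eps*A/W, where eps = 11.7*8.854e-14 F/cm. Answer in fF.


Step 1: eps_Si = 11.7 * 8.854e-14 = 1.035918e-12 F/cm
Step 2: W in cm = 2.83 * 1e-4 = 2.83e-04 cm
Step 3: C = 1.035918e-12 * 1.490e-05 / 2.83e-04 = 5.454127e-14 F
Step 4: C = 54.54 fF

54.54


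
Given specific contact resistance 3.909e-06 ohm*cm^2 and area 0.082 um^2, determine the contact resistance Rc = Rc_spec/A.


Step 1: Convert area to cm^2: 0.082 um^2 = 8.2000e-10 cm^2
Step 2: Rc = Rc_spec / A = 3.909e-06 / 8.2000e-10
Step 3: Rc = 4.77e+03 ohms

4.77e+03


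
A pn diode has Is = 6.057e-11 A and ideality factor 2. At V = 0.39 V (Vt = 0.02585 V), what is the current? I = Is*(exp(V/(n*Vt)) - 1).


Step 1: V/(n*Vt) = 0.39/(2*0.02585) = 7.5435
Step 2: exp(7.5435) = 1.8884e+03
Step 3: I = 6.057e-11 * (1.8884e+03 - 1) = 1.14e-07 A

1.14e-07


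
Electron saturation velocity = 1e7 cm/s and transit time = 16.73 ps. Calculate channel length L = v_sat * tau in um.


Step 1: tau in seconds = 16.73 ps * 1e-12 = 1.6730e-11 s
Step 2: L = v_sat * tau = 1e7 * 1.6730e-11 = 1.6730e-04 cm
Step 3: L in um = 1.6730e-04 * 1e4 = 1.673 um

1.673


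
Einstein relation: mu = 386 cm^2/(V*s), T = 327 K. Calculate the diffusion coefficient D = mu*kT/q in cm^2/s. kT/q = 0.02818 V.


Step 1: D = mu * (kT/q)
Step 2: D = 386 * 0.02818
Step 3: D = 10.88 cm^2/s

10.88


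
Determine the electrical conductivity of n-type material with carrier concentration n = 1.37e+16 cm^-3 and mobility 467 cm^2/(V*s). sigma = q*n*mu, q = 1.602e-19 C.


Step 1: sigma = q * n * mu
Step 2: sigma = 1.602e-19 * 1.37e+16 * 467
Step 3: sigma = 1.025e+00 S/cm

1.025e+00


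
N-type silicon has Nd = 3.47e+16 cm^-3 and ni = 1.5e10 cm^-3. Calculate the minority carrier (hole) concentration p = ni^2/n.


Step 1: Since Nd >> ni, n ≈ Nd = 3.47e+16 cm^-3
Step 2: p = ni^2 / n = (1.5e10)^2 / 3.47e+16
Step 3: p = 2.25e20 / 3.47e+16 = 6.48e+03 cm^-3

6.48e+03


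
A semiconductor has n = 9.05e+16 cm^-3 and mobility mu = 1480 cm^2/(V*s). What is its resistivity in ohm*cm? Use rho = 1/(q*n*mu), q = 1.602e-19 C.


Step 1: sigma = q * n * mu = 1.602e-19 * 9.05e+16 * 1480 = 2.14572e+01 S/cm
Step 2: rho = 1 / sigma = 1 / 2.14572e+01 = 0.0466 ohm*cm

0.0466


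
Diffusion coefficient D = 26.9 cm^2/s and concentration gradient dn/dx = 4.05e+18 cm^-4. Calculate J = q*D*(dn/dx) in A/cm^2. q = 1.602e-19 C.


Step 1: J = q * D * (dn/dx)
Step 2: J = 1.602e-19 * 26.9 * 4.05e+18
Step 3: J = 1.75e+01 A/cm^2

1.75e+01


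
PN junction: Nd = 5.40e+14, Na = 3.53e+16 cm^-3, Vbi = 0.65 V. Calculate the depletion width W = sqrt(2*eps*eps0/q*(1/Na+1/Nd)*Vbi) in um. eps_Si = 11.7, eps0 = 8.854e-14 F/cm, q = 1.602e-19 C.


Step 1: 1/Na + 1/Nd = 1/3.53e+16 + 1/5.40e+14 = 1.88018e-15
Step 2: 2*eps*eps0/q = 2*11.7*8.854e-14/1.602e-19 = 1.293281e+07
Step 3: W^2 = 1.293281e+07 * 1.88018e-15 * 0.65 = 1.58054e-08
Step 4: W = sqrt(1.58054e-08) = 1.257e-04 cm = 1.257 um

1.257


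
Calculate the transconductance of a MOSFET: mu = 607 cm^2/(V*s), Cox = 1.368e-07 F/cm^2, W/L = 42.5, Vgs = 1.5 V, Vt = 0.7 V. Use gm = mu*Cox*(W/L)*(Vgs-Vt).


Step 1: Vov = Vgs - Vt = 1.5 - 0.7 = 0.8 V
Step 2: gm = mu * Cox * (W/L) * Vov
Step 3: gm = 607 * 1.368e-07 * 42.5 * 0.8 = 2.82e-03 S

2.82e-03


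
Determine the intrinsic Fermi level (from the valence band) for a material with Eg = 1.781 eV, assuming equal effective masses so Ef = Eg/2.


Step 1: For an intrinsic semiconductor, the Fermi level sits at midgap.
Step 2: Ef = Eg / 2 = 1.781 / 2 = 0.8905 eV

0.8905


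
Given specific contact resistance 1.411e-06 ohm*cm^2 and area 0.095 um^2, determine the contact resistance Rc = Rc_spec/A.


Step 1: Convert area to cm^2: 0.095 um^2 = 9.5000e-10 cm^2
Step 2: Rc = Rc_spec / A = 1.411e-06 / 9.5000e-10
Step 3: Rc = 1.49e+03 ohms

1.49e+03


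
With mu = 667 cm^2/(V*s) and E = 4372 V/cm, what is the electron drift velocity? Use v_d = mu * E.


Step 1: v_d = mu * E
Step 2: v_d = 667 * 4372 = 2916124
Step 3: v_d = 2.92e+06 cm/s

2.92e+06


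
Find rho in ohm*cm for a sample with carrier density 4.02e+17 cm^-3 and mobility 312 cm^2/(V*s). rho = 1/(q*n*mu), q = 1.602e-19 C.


Step 1: sigma = q * n * mu = 1.602e-19 * 4.02e+17 * 312 = 2.00929e+01 S/cm
Step 2: rho = 1 / sigma = 1 / 2.00929e+01 = 0.04977 ohm*cm

0.04977


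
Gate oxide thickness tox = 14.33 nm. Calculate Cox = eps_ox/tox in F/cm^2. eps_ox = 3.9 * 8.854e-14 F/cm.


Step 1: eps_ox = 3.9 * 8.854e-14 = 3.45306e-13 F/cm
Step 2: tox in cm = 14.33 nm * 1e-7 = 1.4330e-06 cm
Step 3: Cox = 3.45306e-13 / 1.4330e-06 = 2.41e-07 F/cm^2

2.41e-07


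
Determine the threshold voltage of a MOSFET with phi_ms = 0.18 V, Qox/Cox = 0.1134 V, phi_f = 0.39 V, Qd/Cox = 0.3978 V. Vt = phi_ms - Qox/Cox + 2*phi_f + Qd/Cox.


Step 1: Vt = phi_ms - Qox/Cox + 2*phi_f + Qd/Cox
Step 2: Vt = 0.18 - 0.1134 + 2*0.39 + 0.3978
Step 3: Vt = 0.18 - 0.1134 + 0.78 + 0.3978
Step 4: Vt = 1.2444 V

1.2444


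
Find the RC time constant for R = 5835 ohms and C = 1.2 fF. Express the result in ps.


Step 1: tau = R * C
Step 2: tau = 5835 * 1.2 fF = 5835 * 1.2e-15 F
Step 3: tau = 7.002e-12 s = 7.002 ps

7.002


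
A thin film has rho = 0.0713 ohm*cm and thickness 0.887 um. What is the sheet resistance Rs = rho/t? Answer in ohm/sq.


Step 1: Convert thickness to cm: t = 0.887 um = 8.8700e-05 cm
Step 2: Rs = rho / t = 0.0713 / 8.8700e-05
Step 3: Rs = 803.8 ohm/sq

803.8


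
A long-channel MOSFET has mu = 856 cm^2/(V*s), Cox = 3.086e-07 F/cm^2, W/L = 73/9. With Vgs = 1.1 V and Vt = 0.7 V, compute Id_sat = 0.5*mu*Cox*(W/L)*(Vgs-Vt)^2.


Step 1: Overdrive voltage Vov = Vgs - Vt = 1.1 - 0.7 = 0.4 V
Step 2: W/L = 73/9 = 8.11111
Step 3: Id = 0.5 * 856 * 3.086e-07 * 8.11111 * 0.4^2
Step 4: Id = 1.71e-04 A

1.71e-04


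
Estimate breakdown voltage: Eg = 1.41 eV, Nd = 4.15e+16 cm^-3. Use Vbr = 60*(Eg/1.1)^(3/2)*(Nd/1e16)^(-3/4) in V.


Step 1: Eg/1.1 = 1.41/1.1 = 1.281818
Step 2: (Eg/1.1)^1.5 = 1.281818^1.5 = 1.451241
Step 3: (Nd/1e16)^(-0.75) = (4.15)^(-0.75) = 0.343925
Step 4: Vbr = 60 * 1.451241 * 0.343925 = 29.9 V

29.9


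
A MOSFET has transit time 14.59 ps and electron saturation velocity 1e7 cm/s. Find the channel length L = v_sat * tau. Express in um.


Step 1: tau in seconds = 14.59 ps * 1e-12 = 1.4590e-11 s
Step 2: L = v_sat * tau = 1e7 * 1.4590e-11 = 1.4590e-04 cm
Step 3: L in um = 1.4590e-04 * 1e4 = 1.459 um

1.459


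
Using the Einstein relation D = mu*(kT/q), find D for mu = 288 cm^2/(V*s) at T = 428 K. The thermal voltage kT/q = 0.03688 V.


Step 1: D = mu * (kT/q)
Step 2: D = 288 * 0.03688
Step 3: D = 10.62 cm^2/s

10.62


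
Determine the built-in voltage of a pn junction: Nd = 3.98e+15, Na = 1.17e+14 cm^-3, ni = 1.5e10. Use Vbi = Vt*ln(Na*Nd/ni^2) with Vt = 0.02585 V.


Step 1: Compute Na*Nd/ni^2 = 1.17e+14 * 3.98e+15 / (1.5e10)^2 = 2.0696e+09
Step 2: ln(2.0696e+09) = 21.4506
Step 3: Vbi = 0.02585 * 21.4506 = 0.554 V

0.554


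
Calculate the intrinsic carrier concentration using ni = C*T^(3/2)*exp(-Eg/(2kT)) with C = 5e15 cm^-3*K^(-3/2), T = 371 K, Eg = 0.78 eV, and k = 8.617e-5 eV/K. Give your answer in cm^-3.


Step 1: Compute kT = 8.617e-5 * 371 = 0.03196907 eV
Step 2: Exponent = -Eg/(2kT) = -0.78/(2*0.03196907) = -12.19929
Step 3: T^(3/2) = 371^1.5 = 7145.96
Step 4: ni = 5e15 * 7145.96 * exp(-12.19929) = 1.80e+14 cm^-3

1.80e+14


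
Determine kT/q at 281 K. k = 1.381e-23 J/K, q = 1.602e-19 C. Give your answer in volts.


Step 1: kT = 1.381e-23 * 281 = 3.88061e-21 J
Step 2: Vt = kT/q = 3.88061e-21 / 1.602e-19
Step 3: Vt = 0.02422 V

0.02422


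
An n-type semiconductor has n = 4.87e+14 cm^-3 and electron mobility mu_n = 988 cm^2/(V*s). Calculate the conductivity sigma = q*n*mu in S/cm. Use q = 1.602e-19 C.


Step 1: sigma = q * n * mu
Step 2: sigma = 1.602e-19 * 4.87e+14 * 988
Step 3: sigma = 7.708e-02 S/cm

7.708e-02


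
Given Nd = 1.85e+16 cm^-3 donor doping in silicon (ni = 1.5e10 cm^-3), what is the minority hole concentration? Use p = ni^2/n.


Step 1: Since Nd >> ni, n ≈ Nd = 1.85e+16 cm^-3
Step 2: p = ni^2 / n = (1.5e10)^2 / 1.85e+16
Step 3: p = 2.25e20 / 1.85e+16 = 1.22e+04 cm^-3

1.22e+04


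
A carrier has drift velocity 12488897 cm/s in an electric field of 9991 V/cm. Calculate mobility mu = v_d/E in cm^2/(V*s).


Step 1: mu = v_d / E
Step 2: mu = 12488897 / 9991
Step 3: mu = 1250.01 cm^2/(V*s)

1250.01


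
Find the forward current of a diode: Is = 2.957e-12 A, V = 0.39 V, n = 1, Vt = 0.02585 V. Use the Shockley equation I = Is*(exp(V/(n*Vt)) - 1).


Step 1: V/(n*Vt) = 0.39/(1*0.02585) = 15.0870
Step 2: exp(15.0870) = 3.5662e+06
Step 3: I = 2.957e-12 * (3.5662e+06 - 1) = 1.05e-05 A

1.05e-05


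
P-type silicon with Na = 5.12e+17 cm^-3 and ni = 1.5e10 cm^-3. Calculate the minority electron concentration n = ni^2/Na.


Step 1: Majority hole concentration p ≈ Na = 5.12e+17 cm^-3
Step 2: n = ni^2 / Na = (1.5e10)^2 / 5.12e+17
Step 3: n = 4.39e+02 cm^-3

4.39e+02


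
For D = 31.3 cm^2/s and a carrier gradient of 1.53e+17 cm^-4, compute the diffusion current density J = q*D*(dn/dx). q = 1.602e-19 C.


Step 1: J = q * D * (dn/dx)
Step 2: J = 1.602e-19 * 31.3 * 1.53e+17
Step 3: J = 7.67e-01 A/cm^2

7.67e-01


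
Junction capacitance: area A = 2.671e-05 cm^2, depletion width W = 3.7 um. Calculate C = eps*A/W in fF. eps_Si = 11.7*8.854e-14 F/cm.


Step 1: eps_Si = 11.7 * 8.854e-14 = 1.035918e-12 F/cm
Step 2: W in cm = 3.7 * 1e-4 = 3.70e-04 cm
Step 3: C = 1.035918e-12 * 2.671e-05 / 3.70e-04 = 7.478208e-14 F
Step 4: C = 74.78 fF

74.78


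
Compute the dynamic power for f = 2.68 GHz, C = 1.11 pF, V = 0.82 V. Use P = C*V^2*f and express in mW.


Step 1: V^2 = 0.82^2 = 0.6724 V^2
Step 2: P = C*V^2*f = 1.11e-12 F * 0.6724 * 2.68e9 Hz
Step 3: P = 2.00025552e-03 W
Step 4: P = 2.0 mW

2.0


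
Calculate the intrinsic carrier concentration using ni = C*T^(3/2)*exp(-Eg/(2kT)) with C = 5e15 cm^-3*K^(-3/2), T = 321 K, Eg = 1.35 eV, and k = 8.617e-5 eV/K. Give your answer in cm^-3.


Step 1: Compute kT = 8.617e-5 * 321 = 0.02766057 eV
Step 2: Exponent = -Eg/(2kT) = -1.35/(2*0.02766057) = -24.40297
Step 3: T^(3/2) = 321^1.5 = 5751.19
Step 4: ni = 5e15 * 5751.19 * exp(-24.40297) = 7.26e+08 cm^-3

7.26e+08


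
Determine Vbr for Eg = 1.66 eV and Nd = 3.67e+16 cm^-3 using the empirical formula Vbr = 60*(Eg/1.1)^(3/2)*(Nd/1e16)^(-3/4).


Step 1: Eg/1.1 = 1.66/1.1 = 1.509091
Step 2: (Eg/1.1)^1.5 = 1.509091^1.5 = 1.853844
Step 3: (Nd/1e16)^(-0.75) = (3.67)^(-0.75) = 0.377138
Step 4: Vbr = 60 * 1.853844 * 0.377138 = 41.9 V

41.9


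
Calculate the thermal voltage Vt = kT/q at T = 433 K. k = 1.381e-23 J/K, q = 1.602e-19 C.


Step 1: kT = 1.381e-23 * 433 = 5.97973e-21 J
Step 2: Vt = kT/q = 5.97973e-21 / 1.602e-19
Step 3: Vt = 0.03733 V

0.03733


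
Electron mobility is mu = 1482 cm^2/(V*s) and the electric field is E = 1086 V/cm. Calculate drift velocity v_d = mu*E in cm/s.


Step 1: v_d = mu * E
Step 2: v_d = 1482 * 1086 = 1609452
Step 3: v_d = 1.61e+06 cm/s

1.61e+06


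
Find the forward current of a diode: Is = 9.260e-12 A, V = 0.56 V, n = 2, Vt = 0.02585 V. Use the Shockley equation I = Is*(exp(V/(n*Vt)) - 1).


Step 1: V/(n*Vt) = 0.56/(2*0.02585) = 10.8317
Step 2: exp(10.8317) = 5.0600e+04
Step 3: I = 9.260e-12 * (5.0600e+04 - 1) = 4.69e-07 A

4.69e-07


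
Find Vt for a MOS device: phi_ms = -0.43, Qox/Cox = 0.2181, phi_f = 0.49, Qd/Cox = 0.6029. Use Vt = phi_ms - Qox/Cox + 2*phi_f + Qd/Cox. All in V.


Step 1: Vt = phi_ms - Qox/Cox + 2*phi_f + Qd/Cox
Step 2: Vt = -0.43 - 0.2181 + 2*0.49 + 0.6029
Step 3: Vt = -0.43 - 0.2181 + 0.98 + 0.6029
Step 4: Vt = 0.9348 V

0.9348


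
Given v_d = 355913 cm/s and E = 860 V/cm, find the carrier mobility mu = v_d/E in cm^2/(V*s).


Step 1: mu = v_d / E
Step 2: mu = 355913 / 860
Step 3: mu = 413.85 cm^2/(V*s)

413.85


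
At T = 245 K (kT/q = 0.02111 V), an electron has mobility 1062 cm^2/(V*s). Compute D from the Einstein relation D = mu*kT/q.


Step 1: D = mu * (kT/q)
Step 2: D = 1062 * 0.02111
Step 3: D = 22.42 cm^2/s

22.42


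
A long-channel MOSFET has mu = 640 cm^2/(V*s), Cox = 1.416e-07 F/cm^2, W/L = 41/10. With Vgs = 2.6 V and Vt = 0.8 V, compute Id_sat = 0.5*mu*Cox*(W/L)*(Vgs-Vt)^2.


Step 1: Overdrive voltage Vov = Vgs - Vt = 2.6 - 0.8 = 1.8 V
Step 2: W/L = 41/10 = 4.1
Step 3: Id = 0.5 * 640 * 1.416e-07 * 4.1 * 1.8^2
Step 4: Id = 6.02e-04 A

6.02e-04


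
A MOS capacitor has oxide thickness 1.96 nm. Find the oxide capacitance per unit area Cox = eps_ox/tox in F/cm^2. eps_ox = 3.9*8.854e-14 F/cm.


Step 1: eps_ox = 3.9 * 8.854e-14 = 3.45306e-13 F/cm
Step 2: tox in cm = 1.96 nm * 1e-7 = 1.9600e-07 cm
Step 3: Cox = 3.45306e-13 / 1.9600e-07 = 1.76e-06 F/cm^2

1.76e-06


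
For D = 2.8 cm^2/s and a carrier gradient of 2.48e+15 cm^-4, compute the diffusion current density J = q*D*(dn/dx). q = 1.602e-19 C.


Step 1: J = q * D * (dn/dx)
Step 2: J = 1.602e-19 * 2.8 * 2.48e+15
Step 3: J = 1.11e-03 A/cm^2

1.11e-03


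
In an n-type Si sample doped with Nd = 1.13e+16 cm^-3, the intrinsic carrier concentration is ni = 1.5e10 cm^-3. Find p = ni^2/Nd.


Step 1: Since Nd >> ni, n ≈ Nd = 1.13e+16 cm^-3
Step 2: p = ni^2 / n = (1.5e10)^2 / 1.13e+16
Step 3: p = 2.25e20 / 1.13e+16 = 1.99e+04 cm^-3

1.99e+04


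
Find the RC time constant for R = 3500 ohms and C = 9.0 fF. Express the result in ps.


Step 1: tau = R * C
Step 2: tau = 3500 * 9.0 fF = 3500 * 9.0e-15 F
Step 3: tau = 3.15e-11 s = 31.5 ps

31.5


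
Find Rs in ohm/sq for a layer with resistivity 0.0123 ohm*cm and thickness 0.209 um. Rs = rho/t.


Step 1: Convert thickness to cm: t = 0.209 um = 2.0900e-05 cm
Step 2: Rs = rho / t = 0.0123 / 2.0900e-05
Step 3: Rs = 588.5 ohm/sq

588.5


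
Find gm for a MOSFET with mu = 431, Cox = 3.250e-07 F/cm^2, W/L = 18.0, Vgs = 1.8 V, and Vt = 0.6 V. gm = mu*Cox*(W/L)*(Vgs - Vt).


Step 1: Vov = Vgs - Vt = 1.8 - 0.6 = 1.2 V
Step 2: gm = mu * Cox * (W/L) * Vov
Step 3: gm = 431 * 3.250e-07 * 18.0 * 1.2 = 3.03e-03 S

3.03e-03


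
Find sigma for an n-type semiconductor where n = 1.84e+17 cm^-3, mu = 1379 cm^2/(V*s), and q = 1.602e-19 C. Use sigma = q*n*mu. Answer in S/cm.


Step 1: sigma = q * n * mu
Step 2: sigma = 1.602e-19 * 1.84e+17 * 1379
Step 3: sigma = 4.065e+01 S/cm

4.065e+01


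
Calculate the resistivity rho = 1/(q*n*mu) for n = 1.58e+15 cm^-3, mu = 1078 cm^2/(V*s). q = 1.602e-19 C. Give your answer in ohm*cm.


Step 1: sigma = q * n * mu = 1.602e-19 * 1.58e+15 * 1078 = 2.72859e-01 S/cm
Step 2: rho = 1 / sigma = 1 / 2.72859e-01 = 3.665 ohm*cm

3.665


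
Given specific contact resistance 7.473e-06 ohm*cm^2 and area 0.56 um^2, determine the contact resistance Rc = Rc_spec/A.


Step 1: Convert area to cm^2: 0.56 um^2 = 5.6000e-09 cm^2
Step 2: Rc = Rc_spec / A = 7.473e-06 / 5.6000e-09
Step 3: Rc = 1.33e+03 ohms

1.33e+03


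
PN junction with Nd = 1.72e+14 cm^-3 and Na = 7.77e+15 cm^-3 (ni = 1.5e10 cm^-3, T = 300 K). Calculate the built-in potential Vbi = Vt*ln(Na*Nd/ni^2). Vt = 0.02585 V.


Step 1: Compute Na*Nd/ni^2 = 7.77e+15 * 1.72e+14 / (1.5e10)^2 = 5.9397e+09
Step 2: ln(5.9397e+09) = 22.5049
Step 3: Vbi = 0.02585 * 22.5049 = 0.582 V

0.582


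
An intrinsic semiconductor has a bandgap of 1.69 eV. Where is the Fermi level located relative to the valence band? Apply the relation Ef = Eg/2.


Step 1: For an intrinsic semiconductor, the Fermi level sits at midgap.
Step 2: Ef = Eg / 2 = 1.69 / 2 = 0.845 eV

0.845


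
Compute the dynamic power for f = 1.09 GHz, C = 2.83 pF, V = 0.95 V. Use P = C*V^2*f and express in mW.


Step 1: V^2 = 0.95^2 = 0.9025 V^2
Step 2: P = C*V^2*f = 2.83e-12 F * 0.9025 * 1.09e9 Hz
Step 3: P = 2.78394175e-03 W
Step 4: P = 2.784 mW

2.784


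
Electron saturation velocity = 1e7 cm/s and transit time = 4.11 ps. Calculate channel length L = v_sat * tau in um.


Step 1: tau in seconds = 4.11 ps * 1e-12 = 4.1100e-12 s
Step 2: L = v_sat * tau = 1e7 * 4.1100e-12 = 4.1100e-05 cm
Step 3: L in um = 4.1100e-05 * 1e4 = 0.411 um

0.411


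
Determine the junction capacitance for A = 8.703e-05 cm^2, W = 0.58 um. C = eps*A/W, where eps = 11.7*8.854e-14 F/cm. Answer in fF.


Step 1: eps_Si = 11.7 * 8.854e-14 = 1.035918e-12 F/cm
Step 2: W in cm = 0.58 * 1e-4 = 5.80e-05 cm
Step 3: C = 1.035918e-12 * 8.703e-05 / 5.80e-05 = 1.554413e-12 F
Step 4: C = 1554.41 fF

1554.41


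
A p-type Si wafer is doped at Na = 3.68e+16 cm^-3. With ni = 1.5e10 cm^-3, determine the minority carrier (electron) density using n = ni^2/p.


Step 1: Majority hole concentration p ≈ Na = 3.68e+16 cm^-3
Step 2: n = ni^2 / Na = (1.5e10)^2 / 3.68e+16
Step 3: n = 6.11e+03 cm^-3

6.11e+03


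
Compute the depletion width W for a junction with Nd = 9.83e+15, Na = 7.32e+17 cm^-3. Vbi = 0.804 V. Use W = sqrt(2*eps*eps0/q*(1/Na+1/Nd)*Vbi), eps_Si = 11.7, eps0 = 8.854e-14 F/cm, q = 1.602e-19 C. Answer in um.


Step 1: 1/Na + 1/Nd = 1/7.32e+17 + 1/9.83e+15 = 1.03096e-16
Step 2: 2*eps*eps0/q = 2*11.7*8.854e-14/1.602e-19 = 1.293281e+07
Step 3: W^2 = 1.293281e+07 * 1.03096e-16 * 0.804 = 1.07199e-09
Step 4: W = sqrt(1.07199e-09) = 3.274e-05 cm = 0.3274 um

0.3274


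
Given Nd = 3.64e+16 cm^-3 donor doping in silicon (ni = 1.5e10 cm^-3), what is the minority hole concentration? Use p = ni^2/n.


Step 1: Since Nd >> ni, n ≈ Nd = 3.64e+16 cm^-3
Step 2: p = ni^2 / n = (1.5e10)^2 / 3.64e+16
Step 3: p = 2.25e20 / 3.64e+16 = 6.18e+03 cm^-3

6.18e+03


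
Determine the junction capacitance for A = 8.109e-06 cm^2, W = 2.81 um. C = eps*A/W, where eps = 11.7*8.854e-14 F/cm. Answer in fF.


Step 1: eps_Si = 11.7 * 8.854e-14 = 1.035918e-12 F/cm
Step 2: W in cm = 2.81 * 1e-4 = 2.81e-04 cm
Step 3: C = 1.035918e-12 * 8.109e-06 / 2.81e-04 = 2.989416e-14 F
Step 4: C = 29.89 fF

29.89


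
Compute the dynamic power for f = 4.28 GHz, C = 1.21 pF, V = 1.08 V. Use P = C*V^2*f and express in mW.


Step 1: V^2 = 1.08^2 = 1.1664 V^2
Step 2: P = C*V^2*f = 1.21e-12 F * 1.1664 * 4.28e9 Hz
Step 3: P = 6.04055232e-03 W
Step 4: P = 6.041 mW

6.041


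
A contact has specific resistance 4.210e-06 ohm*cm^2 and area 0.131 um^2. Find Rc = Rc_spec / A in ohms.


Step 1: Convert area to cm^2: 0.131 um^2 = 1.3100e-09 cm^2
Step 2: Rc = Rc_spec / A = 4.210e-06 / 1.3100e-09
Step 3: Rc = 3.21e+03 ohms

3.21e+03


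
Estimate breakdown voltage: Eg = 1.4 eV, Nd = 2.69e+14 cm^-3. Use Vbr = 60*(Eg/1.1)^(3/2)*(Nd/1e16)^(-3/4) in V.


Step 1: Eg/1.1 = 1.4/1.1 = 1.272727
Step 2: (Eg/1.1)^1.5 = 1.272727^1.5 = 1.435830
Step 3: (Nd/1e16)^(-0.75) = (0.0269)^(-0.75) = 15.055174
Step 4: Vbr = 60 * 1.435830 * 15.055174 = 1297.0 V

1297.0


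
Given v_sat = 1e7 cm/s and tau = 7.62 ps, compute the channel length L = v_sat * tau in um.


Step 1: tau in seconds = 7.62 ps * 1e-12 = 7.6200e-12 s
Step 2: L = v_sat * tau = 1e7 * 7.6200e-12 = 7.6200e-05 cm
Step 3: L in um = 7.6200e-05 * 1e4 = 0.762 um

0.762


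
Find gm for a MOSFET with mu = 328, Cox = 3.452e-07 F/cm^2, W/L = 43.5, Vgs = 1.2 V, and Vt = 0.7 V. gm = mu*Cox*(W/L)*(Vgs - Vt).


Step 1: Vov = Vgs - Vt = 1.2 - 0.7 = 0.5 V
Step 2: gm = mu * Cox * (W/L) * Vov
Step 3: gm = 328 * 3.452e-07 * 43.5 * 0.5 = 2.46e-03 S

2.46e-03


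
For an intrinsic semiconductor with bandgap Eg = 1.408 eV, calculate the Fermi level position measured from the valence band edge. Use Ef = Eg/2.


Step 1: For an intrinsic semiconductor, the Fermi level sits at midgap.
Step 2: Ef = Eg / 2 = 1.408 / 2 = 0.704 eV

0.704


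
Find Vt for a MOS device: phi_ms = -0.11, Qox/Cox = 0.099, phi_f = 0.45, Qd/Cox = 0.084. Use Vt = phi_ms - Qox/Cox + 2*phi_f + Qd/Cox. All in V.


Step 1: Vt = phi_ms - Qox/Cox + 2*phi_f + Qd/Cox
Step 2: Vt = -0.11 - 0.099 + 2*0.45 + 0.084
Step 3: Vt = -0.11 - 0.099 + 0.9 + 0.084
Step 4: Vt = 0.775 V

0.775


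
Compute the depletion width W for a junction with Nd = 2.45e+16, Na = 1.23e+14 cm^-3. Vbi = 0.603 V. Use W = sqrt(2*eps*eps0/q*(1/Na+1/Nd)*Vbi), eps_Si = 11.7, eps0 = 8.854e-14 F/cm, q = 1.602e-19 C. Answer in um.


Step 1: 1/Na + 1/Nd = 1/1.23e+14 + 1/2.45e+16 = 8.17090e-15
Step 2: 2*eps*eps0/q = 2*11.7*8.854e-14/1.602e-19 = 1.293281e+07
Step 3: W^2 = 1.293281e+07 * 8.17090e-15 * 0.603 = 6.37206e-08
Step 4: W = sqrt(6.37206e-08) = 2.524e-04 cm = 2.524 um

2.524


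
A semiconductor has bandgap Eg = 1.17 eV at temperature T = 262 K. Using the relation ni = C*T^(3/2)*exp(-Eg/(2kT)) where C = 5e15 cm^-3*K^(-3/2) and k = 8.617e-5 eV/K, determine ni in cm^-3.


Step 1: Compute kT = 8.617e-5 * 262 = 0.02257654 eV
Step 2: Exponent = -Eg/(2kT) = -1.17/(2*0.02257654) = -25.91185
Step 3: T^(3/2) = 262^1.5 = 4240.84
Step 4: ni = 5e15 * 4240.84 * exp(-25.91185) = 1.18e+08 cm^-3

1.18e+08


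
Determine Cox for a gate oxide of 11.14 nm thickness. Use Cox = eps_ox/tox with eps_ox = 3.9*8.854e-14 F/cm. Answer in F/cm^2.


Step 1: eps_ox = 3.9 * 8.854e-14 = 3.45306e-13 F/cm
Step 2: tox in cm = 11.14 nm * 1e-7 = 1.1140e-06 cm
Step 3: Cox = 3.45306e-13 / 1.1140e-06 = 3.10e-07 F/cm^2

3.10e-07


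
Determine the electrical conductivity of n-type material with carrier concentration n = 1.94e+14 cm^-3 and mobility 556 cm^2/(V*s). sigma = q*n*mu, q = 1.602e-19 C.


Step 1: sigma = q * n * mu
Step 2: sigma = 1.602e-19 * 1.94e+14 * 556
Step 3: sigma = 1.728e-02 S/cm

1.728e-02


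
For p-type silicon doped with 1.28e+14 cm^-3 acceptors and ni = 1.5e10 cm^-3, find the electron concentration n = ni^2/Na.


Step 1: Majority hole concentration p ≈ Na = 1.28e+14 cm^-3
Step 2: n = ni^2 / Na = (1.5e10)^2 / 1.28e+14
Step 3: n = 1.76e+06 cm^-3

1.76e+06


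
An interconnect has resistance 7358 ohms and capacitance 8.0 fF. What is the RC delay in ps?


Step 1: tau = R * C
Step 2: tau = 7358 * 8.0 fF = 7358 * 8.0e-15 F
Step 3: tau = 5.8864e-11 s = 58.864 ps

58.864


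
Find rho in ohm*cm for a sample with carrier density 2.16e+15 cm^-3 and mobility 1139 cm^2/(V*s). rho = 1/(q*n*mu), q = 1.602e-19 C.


Step 1: sigma = q * n * mu = 1.602e-19 * 2.16e+15 * 1139 = 3.94130e-01 S/cm
Step 2: rho = 1 / sigma = 1 / 3.94130e-01 = 2.537 ohm*cm

2.537


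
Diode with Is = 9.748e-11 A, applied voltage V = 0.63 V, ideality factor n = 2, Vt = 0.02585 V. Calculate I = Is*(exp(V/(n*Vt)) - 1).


Step 1: V/(n*Vt) = 0.63/(2*0.02585) = 12.1857
Step 2: exp(12.1857) = 1.9597e+05
Step 3: I = 9.748e-11 * (1.9597e+05 - 1) = 1.91e-05 A

1.91e-05


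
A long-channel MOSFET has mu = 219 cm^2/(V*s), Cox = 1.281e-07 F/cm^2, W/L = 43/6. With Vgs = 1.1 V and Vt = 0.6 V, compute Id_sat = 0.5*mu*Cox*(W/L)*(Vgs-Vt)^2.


Step 1: Overdrive voltage Vov = Vgs - Vt = 1.1 - 0.6 = 0.5 V
Step 2: W/L = 43/6 = 7.16667
Step 3: Id = 0.5 * 219 * 1.281e-07 * 7.16667 * 0.5^2
Step 4: Id = 2.51e-05 A

2.51e-05


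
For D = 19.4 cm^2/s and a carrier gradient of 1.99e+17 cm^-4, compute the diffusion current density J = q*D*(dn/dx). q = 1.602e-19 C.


Step 1: J = q * D * (dn/dx)
Step 2: J = 1.602e-19 * 19.4 * 1.99e+17
Step 3: J = 6.18e-01 A/cm^2

6.18e-01


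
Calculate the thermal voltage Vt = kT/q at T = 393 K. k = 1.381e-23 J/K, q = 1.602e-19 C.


Step 1: kT = 1.381e-23 * 393 = 5.42733e-21 J
Step 2: Vt = kT/q = 5.42733e-21 / 1.602e-19
Step 3: Vt = 0.03388 V

0.03388


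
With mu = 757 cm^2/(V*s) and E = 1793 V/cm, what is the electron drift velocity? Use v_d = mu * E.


Step 1: v_d = mu * E
Step 2: v_d = 757 * 1793 = 1357301
Step 3: v_d = 1.36e+06 cm/s

1.36e+06


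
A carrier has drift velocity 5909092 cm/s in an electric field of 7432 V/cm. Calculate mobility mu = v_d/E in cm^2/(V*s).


Step 1: mu = v_d / E
Step 2: mu = 5909092 / 7432
Step 3: mu = 795.09 cm^2/(V*s)

795.09


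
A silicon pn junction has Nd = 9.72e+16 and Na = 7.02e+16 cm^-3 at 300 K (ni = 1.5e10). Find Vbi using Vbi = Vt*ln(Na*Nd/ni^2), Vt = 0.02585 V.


Step 1: Compute Na*Nd/ni^2 = 7.02e+16 * 9.72e+16 / (1.5e10)^2 = 3.0326e+13
Step 2: ln(3.0326e+13) = 31.0430
Step 3: Vbi = 0.02585 * 31.0430 = 0.802 V

0.802


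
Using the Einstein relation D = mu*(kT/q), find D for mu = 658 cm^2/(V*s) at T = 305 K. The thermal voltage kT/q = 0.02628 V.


Step 1: D = mu * (kT/q)
Step 2: D = 658 * 0.02628
Step 3: D = 17.29 cm^2/s

17.29


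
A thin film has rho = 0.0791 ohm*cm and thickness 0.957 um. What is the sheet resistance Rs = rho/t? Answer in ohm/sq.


Step 1: Convert thickness to cm: t = 0.957 um = 9.5700e-05 cm
Step 2: Rs = rho / t = 0.0791 / 9.5700e-05
Step 3: Rs = 826.5 ohm/sq

826.5


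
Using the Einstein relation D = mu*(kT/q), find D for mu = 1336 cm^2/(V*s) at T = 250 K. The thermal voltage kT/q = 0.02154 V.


Step 1: D = mu * (kT/q)
Step 2: D = 1336 * 0.02154
Step 3: D = 28.78 cm^2/s

28.78


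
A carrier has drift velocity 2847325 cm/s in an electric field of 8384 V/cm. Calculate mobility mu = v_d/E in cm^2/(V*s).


Step 1: mu = v_d / E
Step 2: mu = 2847325 / 8384
Step 3: mu = 339.61 cm^2/(V*s)

339.61


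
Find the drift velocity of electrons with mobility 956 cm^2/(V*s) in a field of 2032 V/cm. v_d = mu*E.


Step 1: v_d = mu * E
Step 2: v_d = 956 * 2032 = 1942592
Step 3: v_d = 1.94e+06 cm/s

1.94e+06


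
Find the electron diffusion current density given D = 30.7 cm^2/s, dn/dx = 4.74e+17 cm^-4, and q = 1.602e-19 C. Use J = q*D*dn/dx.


Step 1: J = q * D * (dn/dx)
Step 2: J = 1.602e-19 * 30.7 * 4.74e+17
Step 3: J = 2.33e+00 A/cm^2

2.33e+00


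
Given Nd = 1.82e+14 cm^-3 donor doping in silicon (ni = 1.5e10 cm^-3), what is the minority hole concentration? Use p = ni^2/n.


Step 1: Since Nd >> ni, n ≈ Nd = 1.82e+14 cm^-3
Step 2: p = ni^2 / n = (1.5e10)^2 / 1.82e+14
Step 3: p = 2.25e20 / 1.82e+14 = 1.24e+06 cm^-3

1.24e+06


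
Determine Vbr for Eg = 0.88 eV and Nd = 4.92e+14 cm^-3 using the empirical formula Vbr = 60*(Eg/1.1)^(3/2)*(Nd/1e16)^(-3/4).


Step 1: Eg/1.1 = 0.88/1.1 = 0.800000
Step 2: (Eg/1.1)^1.5 = 0.800000^1.5 = 0.715542
Step 3: (Nd/1e16)^(-0.75) = (0.0492)^(-0.75) = 9.572518
Step 4: Vbr = 60 * 0.715542 * 9.572518 = 411.0 V

411.0


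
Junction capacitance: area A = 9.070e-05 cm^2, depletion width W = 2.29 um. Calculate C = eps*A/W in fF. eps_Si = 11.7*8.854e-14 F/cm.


Step 1: eps_Si = 11.7 * 8.854e-14 = 1.035918e-12 F/cm
Step 2: W in cm = 2.29 * 1e-4 = 2.29e-04 cm
Step 3: C = 1.035918e-12 * 9.070e-05 / 2.29e-04 = 4.102959e-13 F
Step 4: C = 410.3 fF

410.3


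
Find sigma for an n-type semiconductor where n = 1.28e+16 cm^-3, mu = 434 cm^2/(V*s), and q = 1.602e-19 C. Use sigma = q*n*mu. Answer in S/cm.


Step 1: sigma = q * n * mu
Step 2: sigma = 1.602e-19 * 1.28e+16 * 434
Step 3: sigma = 8.899e-01 S/cm

8.899e-01


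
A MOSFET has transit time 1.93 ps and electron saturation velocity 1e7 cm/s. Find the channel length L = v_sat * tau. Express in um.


Step 1: tau in seconds = 1.93 ps * 1e-12 = 1.9300e-12 s
Step 2: L = v_sat * tau = 1e7 * 1.9300e-12 = 1.9300e-05 cm
Step 3: L in um = 1.9300e-05 * 1e4 = 0.193 um

0.193


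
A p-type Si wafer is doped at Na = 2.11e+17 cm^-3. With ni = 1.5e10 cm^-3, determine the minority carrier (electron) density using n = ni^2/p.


Step 1: Majority hole concentration p ≈ Na = 2.11e+17 cm^-3
Step 2: n = ni^2 / Na = (1.5e10)^2 / 2.11e+17
Step 3: n = 1.07e+03 cm^-3

1.07e+03


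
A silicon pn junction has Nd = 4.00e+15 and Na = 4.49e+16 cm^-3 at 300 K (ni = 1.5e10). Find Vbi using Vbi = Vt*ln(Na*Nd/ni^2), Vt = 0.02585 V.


Step 1: Compute Na*Nd/ni^2 = 4.49e+16 * 4.00e+15 / (1.5e10)^2 = 7.9822e+11
Step 2: ln(7.9822e+11) = 27.4057
Step 3: Vbi = 0.02585 * 27.4057 = 0.708 V

0.708


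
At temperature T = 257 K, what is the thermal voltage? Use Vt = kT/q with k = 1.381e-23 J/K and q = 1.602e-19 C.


Step 1: kT = 1.381e-23 * 257 = 3.54917e-21 J
Step 2: Vt = kT/q = 3.54917e-21 / 1.602e-19
Step 3: Vt = 0.02215 V

0.02215


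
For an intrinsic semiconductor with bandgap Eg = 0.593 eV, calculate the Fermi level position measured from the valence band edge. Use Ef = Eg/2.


Step 1: For an intrinsic semiconductor, the Fermi level sits at midgap.
Step 2: Ef = Eg / 2 = 0.593 / 2 = 0.2965 eV

0.2965


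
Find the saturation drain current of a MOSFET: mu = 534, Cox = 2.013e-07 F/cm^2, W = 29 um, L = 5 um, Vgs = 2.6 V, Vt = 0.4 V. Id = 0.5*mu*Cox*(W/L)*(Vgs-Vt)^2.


Step 1: Overdrive voltage Vov = Vgs - Vt = 2.6 - 0.4 = 2.2 V
Step 2: W/L = 29/5 = 5.8
Step 3: Id = 0.5 * 534 * 2.013e-07 * 5.8 * 2.2^2
Step 4: Id = 1.51e-03 A

1.51e-03


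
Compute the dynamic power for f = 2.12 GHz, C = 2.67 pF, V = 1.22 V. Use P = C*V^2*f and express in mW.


Step 1: V^2 = 1.22^2 = 1.4884 V^2
Step 2: P = C*V^2*f = 2.67e-12 F * 1.4884 * 2.12e9 Hz
Step 3: P = 8.42493936e-03 W
Step 4: P = 8.425 mW

8.425


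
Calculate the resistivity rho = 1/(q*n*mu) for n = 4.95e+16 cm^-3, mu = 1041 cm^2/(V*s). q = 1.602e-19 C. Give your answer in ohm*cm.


Step 1: sigma = q * n * mu = 1.602e-19 * 4.95e+16 * 1041 = 8.25503e+00 S/cm
Step 2: rho = 1 / sigma = 1 / 8.25503e+00 = 0.1211 ohm*cm

0.1211


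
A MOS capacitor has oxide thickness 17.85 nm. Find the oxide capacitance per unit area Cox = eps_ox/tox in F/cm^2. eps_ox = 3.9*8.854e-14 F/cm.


Step 1: eps_ox = 3.9 * 8.854e-14 = 3.45306e-13 F/cm
Step 2: tox in cm = 17.85 nm * 1e-7 = 1.7850e-06 cm
Step 3: Cox = 3.45306e-13 / 1.7850e-06 = 1.93e-07 F/cm^2

1.93e-07


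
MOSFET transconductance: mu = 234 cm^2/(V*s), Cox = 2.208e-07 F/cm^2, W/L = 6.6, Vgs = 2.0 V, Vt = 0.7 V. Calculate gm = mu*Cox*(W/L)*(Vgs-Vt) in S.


Step 1: Vov = Vgs - Vt = 2.0 - 0.7 = 1.3 V
Step 2: gm = mu * Cox * (W/L) * Vov
Step 3: gm = 234 * 2.208e-07 * 6.6 * 1.3 = 4.43e-04 S

4.43e-04


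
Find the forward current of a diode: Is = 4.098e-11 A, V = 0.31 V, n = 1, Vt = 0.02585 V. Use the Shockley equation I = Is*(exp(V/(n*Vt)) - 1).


Step 1: V/(n*Vt) = 0.31/(1*0.02585) = 11.9923
Step 2: exp(11.9923) = 1.6151e+05
Step 3: I = 4.098e-11 * (1.6151e+05 - 1) = 6.62e-06 A

6.62e-06


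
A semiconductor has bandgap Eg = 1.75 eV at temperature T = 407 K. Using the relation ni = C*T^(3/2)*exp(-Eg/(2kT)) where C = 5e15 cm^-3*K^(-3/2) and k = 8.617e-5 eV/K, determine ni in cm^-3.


Step 1: Compute kT = 8.617e-5 * 407 = 0.03507119 eV
Step 2: Exponent = -Eg/(2kT) = -1.75/(2*0.03507119) = -24.94925
Step 3: T^(3/2) = 407^1.5 = 8210.92
Step 4: ni = 5e15 * 8210.92 * exp(-24.94925) = 6.00e+08 cm^-3

6.00e+08


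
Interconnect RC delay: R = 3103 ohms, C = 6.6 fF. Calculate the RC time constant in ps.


Step 1: tau = R * C
Step 2: tau = 3103 * 6.6 fF = 3103 * 6.6e-15 F
Step 3: tau = 2.04798e-11 s = 20.4798 ps

20.4798


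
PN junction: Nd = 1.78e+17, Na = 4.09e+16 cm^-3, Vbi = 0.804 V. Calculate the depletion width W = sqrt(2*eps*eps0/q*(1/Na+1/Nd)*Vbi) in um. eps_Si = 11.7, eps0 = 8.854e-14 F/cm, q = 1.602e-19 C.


Step 1: 1/Na + 1/Nd = 1/4.09e+16 + 1/1.78e+17 = 3.00679e-17
Step 2: 2*eps*eps0/q = 2*11.7*8.854e-14/1.602e-19 = 1.293281e+07
Step 3: W^2 = 1.293281e+07 * 3.00679e-17 * 0.804 = 3.12645e-10
Step 4: W = sqrt(3.12645e-10) = 1.768e-05 cm = 0.1768 um

0.1768


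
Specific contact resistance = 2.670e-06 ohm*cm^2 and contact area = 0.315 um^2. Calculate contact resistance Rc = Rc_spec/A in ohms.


Step 1: Convert area to cm^2: 0.315 um^2 = 3.1500e-09 cm^2
Step 2: Rc = Rc_spec / A = 2.670e-06 / 3.1500e-09
Step 3: Rc = 8.48e+02 ohms

8.48e+02


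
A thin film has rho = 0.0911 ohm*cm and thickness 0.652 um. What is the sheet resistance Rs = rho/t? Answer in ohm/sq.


Step 1: Convert thickness to cm: t = 0.652 um = 6.5200e-05 cm
Step 2: Rs = rho / t = 0.0911 / 6.5200e-05
Step 3: Rs = 1397.2 ohm/sq

1397.2


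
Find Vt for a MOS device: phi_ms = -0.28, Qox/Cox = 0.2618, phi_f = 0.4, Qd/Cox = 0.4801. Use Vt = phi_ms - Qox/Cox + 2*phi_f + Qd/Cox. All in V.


Step 1: Vt = phi_ms - Qox/Cox + 2*phi_f + Qd/Cox
Step 2: Vt = -0.28 - 0.2618 + 2*0.4 + 0.4801
Step 3: Vt = -0.28 - 0.2618 + 0.8 + 0.4801
Step 4: Vt = 0.7383 V

0.7383


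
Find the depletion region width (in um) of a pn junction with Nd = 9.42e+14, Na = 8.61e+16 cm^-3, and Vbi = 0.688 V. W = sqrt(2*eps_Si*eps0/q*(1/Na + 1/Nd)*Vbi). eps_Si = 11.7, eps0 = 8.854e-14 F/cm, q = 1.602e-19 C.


Step 1: 1/Na + 1/Nd = 1/8.61e+16 + 1/9.42e+14 = 1.07319e-15
Step 2: 2*eps*eps0/q = 2*11.7*8.854e-14/1.602e-19 = 1.293281e+07
Step 3: W^2 = 1.293281e+07 * 1.07319e-15 * 0.688 = 9.54900e-09
Step 4: W = sqrt(9.54900e-09) = 9.772e-05 cm = 0.9772 um

0.9772


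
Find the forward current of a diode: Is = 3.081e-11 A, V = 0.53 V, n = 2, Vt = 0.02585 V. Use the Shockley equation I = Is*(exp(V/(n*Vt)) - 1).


Step 1: V/(n*Vt) = 0.53/(2*0.02585) = 10.2515
Step 2: exp(10.2515) = 2.8325e+04
Step 3: I = 3.081e-11 * (2.8325e+04 - 1) = 8.73e-07 A

8.73e-07


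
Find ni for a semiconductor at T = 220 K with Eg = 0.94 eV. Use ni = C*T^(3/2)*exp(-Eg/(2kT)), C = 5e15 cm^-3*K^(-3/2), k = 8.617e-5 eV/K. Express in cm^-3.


Step 1: Compute kT = 8.617e-5 * 220 = 0.0189574 eV
Step 2: Exponent = -Eg/(2kT) = -0.94/(2*0.0189574) = -24.79243
Step 3: T^(3/2) = 220^1.5 = 3263.13
Step 4: ni = 5e15 * 3263.13 * exp(-24.79243) = 2.79e+08 cm^-3

2.79e+08


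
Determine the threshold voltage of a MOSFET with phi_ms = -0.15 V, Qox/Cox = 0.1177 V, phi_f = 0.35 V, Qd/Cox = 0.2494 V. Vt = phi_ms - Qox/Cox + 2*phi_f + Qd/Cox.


Step 1: Vt = phi_ms - Qox/Cox + 2*phi_f + Qd/Cox
Step 2: Vt = -0.15 - 0.1177 + 2*0.35 + 0.2494
Step 3: Vt = -0.15 - 0.1177 + 0.7 + 0.2494
Step 4: Vt = 0.6817 V

0.6817


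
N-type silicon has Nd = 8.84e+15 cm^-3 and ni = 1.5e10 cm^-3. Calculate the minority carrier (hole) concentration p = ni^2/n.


Step 1: Since Nd >> ni, n ≈ Nd = 8.84e+15 cm^-3
Step 2: p = ni^2 / n = (1.5e10)^2 / 8.84e+15
Step 3: p = 2.25e20 / 8.84e+15 = 2.55e+04 cm^-3

2.55e+04


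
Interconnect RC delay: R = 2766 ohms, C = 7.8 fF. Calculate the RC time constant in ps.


Step 1: tau = R * C
Step 2: tau = 2766 * 7.8 fF = 2766 * 7.8e-15 F
Step 3: tau = 2.15748e-11 s = 21.5748 ps

21.5748


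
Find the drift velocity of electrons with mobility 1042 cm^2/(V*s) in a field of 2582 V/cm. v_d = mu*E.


Step 1: v_d = mu * E
Step 2: v_d = 1042 * 2582 = 2690444
Step 3: v_d = 2.69e+06 cm/s

2.69e+06


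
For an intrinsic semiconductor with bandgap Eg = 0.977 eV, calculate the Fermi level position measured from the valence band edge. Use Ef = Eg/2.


Step 1: For an intrinsic semiconductor, the Fermi level sits at midgap.
Step 2: Ef = Eg / 2 = 0.977 / 2 = 0.4885 eV

0.4885


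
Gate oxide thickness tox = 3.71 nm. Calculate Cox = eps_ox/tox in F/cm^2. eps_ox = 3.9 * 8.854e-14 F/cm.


Step 1: eps_ox = 3.9 * 8.854e-14 = 3.45306e-13 F/cm
Step 2: tox in cm = 3.71 nm * 1e-7 = 3.7100e-07 cm
Step 3: Cox = 3.45306e-13 / 3.7100e-07 = 9.31e-07 F/cm^2

9.31e-07


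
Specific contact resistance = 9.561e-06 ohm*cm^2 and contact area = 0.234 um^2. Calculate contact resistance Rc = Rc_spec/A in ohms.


Step 1: Convert area to cm^2: 0.234 um^2 = 2.3400e-09 cm^2
Step 2: Rc = Rc_spec / A = 9.561e-06 / 2.3400e-09
Step 3: Rc = 4.09e+03 ohms

4.09e+03


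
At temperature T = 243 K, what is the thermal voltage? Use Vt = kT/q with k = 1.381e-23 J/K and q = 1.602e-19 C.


Step 1: kT = 1.381e-23 * 243 = 3.35583e-21 J
Step 2: Vt = kT/q = 3.35583e-21 / 1.602e-19
Step 3: Vt = 0.02095 V

0.02095
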